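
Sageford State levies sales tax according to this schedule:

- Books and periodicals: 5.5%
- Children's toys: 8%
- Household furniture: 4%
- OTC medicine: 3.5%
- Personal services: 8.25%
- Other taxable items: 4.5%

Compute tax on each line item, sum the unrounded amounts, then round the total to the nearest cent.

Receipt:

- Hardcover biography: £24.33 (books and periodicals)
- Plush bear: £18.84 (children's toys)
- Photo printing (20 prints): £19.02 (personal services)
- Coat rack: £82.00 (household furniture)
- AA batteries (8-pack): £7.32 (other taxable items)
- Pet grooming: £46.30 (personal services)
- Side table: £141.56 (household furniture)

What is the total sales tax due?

Hardcover biography £24.33: books and periodicals → 5.5% → £1.33815
Plush bear £18.84: children's toys → 8% → £1.5072
Photo printing (20 prints) £19.02: personal services → 8.25% → £1.56915
Coat rack £82.00: household furniture → 4% → £3.28
AA batteries (8-pack) £7.32: other taxable items → 4.5% → £0.3294
Pet grooming £46.30: personal services → 8.25% → £3.81975
Side table £141.56: household furniture → 4% → £5.6624
Unrounded tax sum = £17.50605 → £17.51

£17.51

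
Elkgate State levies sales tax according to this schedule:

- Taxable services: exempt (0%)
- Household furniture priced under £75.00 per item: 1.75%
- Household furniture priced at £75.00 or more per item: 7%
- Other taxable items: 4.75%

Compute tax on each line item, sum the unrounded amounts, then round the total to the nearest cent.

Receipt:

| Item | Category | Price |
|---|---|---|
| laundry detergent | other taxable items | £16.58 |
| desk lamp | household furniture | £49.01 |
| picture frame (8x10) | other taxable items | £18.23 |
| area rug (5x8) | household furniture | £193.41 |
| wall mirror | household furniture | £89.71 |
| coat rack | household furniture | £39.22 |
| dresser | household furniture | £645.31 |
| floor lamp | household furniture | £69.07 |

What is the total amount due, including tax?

Laundry detergent £16.58: other taxable items → 4.75% → £0.78755
Desk lamp £49.01: household furniture, under £75.00 → 1.75% → £0.857675
Picture frame (8x10) £18.23: other taxable items → 4.75% → £0.865925
Area rug (5x8) £193.41: household furniture, £75.00 or more → 7% → £13.5387
Wall mirror £89.71: household furniture, £75.00 or more → 7% → £6.2797
Coat rack £39.22: household furniture, under £75.00 → 1.75% → £0.68635
Dresser £645.31: household furniture, £75.00 or more → 7% → £45.1717
Floor lamp £69.07: household furniture, under £75.00 → 1.75% → £1.208725
Subtotal = £1120.54; unrounded tax = £69.396325 → £69.40; total due = £1189.94

£1189.94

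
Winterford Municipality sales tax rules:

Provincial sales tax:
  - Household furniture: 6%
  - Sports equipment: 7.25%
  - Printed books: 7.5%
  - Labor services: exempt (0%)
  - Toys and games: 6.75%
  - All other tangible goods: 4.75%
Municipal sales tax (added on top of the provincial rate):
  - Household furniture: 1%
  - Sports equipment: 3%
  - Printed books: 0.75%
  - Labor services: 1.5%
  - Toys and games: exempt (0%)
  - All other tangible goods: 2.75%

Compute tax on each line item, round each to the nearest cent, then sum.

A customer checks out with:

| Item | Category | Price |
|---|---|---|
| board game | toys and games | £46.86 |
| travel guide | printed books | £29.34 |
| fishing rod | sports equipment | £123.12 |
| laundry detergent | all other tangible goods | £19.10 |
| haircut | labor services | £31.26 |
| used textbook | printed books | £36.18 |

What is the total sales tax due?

£23.08

Board game £46.86: toys and games → 6.75% + 0% municipal = 6.75% → £3.16
Travel guide £29.34: printed books → 7.5% + 0.75% municipal = 8.25% → £2.42
Fishing rod £123.12: sports equipment → 7.25% + 3% municipal = 10.25% → £12.62
Laundry detergent £19.10: all other tangible goods → 4.75% + 2.75% municipal = 7.5% → £1.43
Haircut £31.26: labor services → 0% + 1.5% municipal = 1.5% → £0.47
Used textbook £36.18: printed books → 7.5% + 0.75% municipal = 8.25% → £2.98
Total tax = £3.16 + £2.42 + £12.62 + £1.43 + £0.47 + £2.98 = £23.08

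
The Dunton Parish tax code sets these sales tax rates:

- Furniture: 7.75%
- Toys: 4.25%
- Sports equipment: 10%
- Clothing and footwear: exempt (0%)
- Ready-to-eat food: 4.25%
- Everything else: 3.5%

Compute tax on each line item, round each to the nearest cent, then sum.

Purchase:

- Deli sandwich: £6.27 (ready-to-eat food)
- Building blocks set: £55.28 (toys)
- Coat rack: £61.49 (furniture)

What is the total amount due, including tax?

Deli sandwich £6.27: ready-to-eat food → 4.25% → £0.27
Building blocks set £55.28: toys → 4.25% → £2.35
Coat rack £61.49: furniture → 7.75% → £4.77
Subtotal = £123.04; tax = £7.39; total due = £130.43

£130.43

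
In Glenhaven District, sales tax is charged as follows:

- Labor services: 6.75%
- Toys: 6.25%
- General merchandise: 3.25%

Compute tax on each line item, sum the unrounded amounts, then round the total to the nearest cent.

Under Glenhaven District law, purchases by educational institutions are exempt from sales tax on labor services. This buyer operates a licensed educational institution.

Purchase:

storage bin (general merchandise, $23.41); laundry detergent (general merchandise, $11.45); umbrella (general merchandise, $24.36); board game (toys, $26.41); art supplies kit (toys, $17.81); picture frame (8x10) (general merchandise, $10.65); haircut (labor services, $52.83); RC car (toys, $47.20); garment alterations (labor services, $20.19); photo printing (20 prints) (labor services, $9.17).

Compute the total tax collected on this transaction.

$7.98

Storage bin $23.41: general merchandise → 3.25% → $0.760825
Laundry detergent $11.45: general merchandise → 3.25% → $0.372125
Umbrella $24.36: general merchandise → 3.25% → $0.7917
Board game $26.41: toys → 6.25% → $1.650625
Art supplies kit $17.81: toys → 6.25% → $1.113125
Picture frame (8x10) $10.65: general merchandise → 3.25% → $0.346125
Haircut $52.83: labor services, buyer-exempt → 0% → $0.00
RC car $47.20: toys → 6.25% → $2.95
Garment alterations $20.19: labor services, buyer-exempt → 0% → $0.00
Photo printing (20 prints) $9.17: labor services, buyer-exempt → 0% → $0.00
Unrounded tax sum = $7.984525 → $7.98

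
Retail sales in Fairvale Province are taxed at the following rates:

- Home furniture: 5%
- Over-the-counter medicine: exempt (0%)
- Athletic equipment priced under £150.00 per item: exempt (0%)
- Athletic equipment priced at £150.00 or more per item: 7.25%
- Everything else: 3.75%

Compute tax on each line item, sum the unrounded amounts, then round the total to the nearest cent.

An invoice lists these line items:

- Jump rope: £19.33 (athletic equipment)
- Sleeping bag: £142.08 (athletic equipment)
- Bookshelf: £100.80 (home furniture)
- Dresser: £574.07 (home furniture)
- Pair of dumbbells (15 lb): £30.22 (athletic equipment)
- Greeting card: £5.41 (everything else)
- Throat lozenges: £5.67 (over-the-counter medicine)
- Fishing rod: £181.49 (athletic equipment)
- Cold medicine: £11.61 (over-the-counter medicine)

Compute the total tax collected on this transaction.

Jump rope £19.33: athletic equipment, under £150.00 → 0% → £0.00
Sleeping bag £142.08: athletic equipment, under £150.00 → 0% → £0.00
Bookshelf £100.80: home furniture → 5% → £5.04
Dresser £574.07: home furniture → 5% → £28.7035
Pair of dumbbells (15 lb) £30.22: athletic equipment, under £150.00 → 0% → £0.00
Greeting card £5.41: everything else → 3.75% → £0.202875
Throat lozenges £5.67: over-the-counter medicine → 0% → £0.00
Fishing rod £181.49: athletic equipment, £150.00 or more → 7.25% → £13.158025
Cold medicine £11.61: over-the-counter medicine → 0% → £0.00
Unrounded tax sum = £47.1044 → £47.10

£47.10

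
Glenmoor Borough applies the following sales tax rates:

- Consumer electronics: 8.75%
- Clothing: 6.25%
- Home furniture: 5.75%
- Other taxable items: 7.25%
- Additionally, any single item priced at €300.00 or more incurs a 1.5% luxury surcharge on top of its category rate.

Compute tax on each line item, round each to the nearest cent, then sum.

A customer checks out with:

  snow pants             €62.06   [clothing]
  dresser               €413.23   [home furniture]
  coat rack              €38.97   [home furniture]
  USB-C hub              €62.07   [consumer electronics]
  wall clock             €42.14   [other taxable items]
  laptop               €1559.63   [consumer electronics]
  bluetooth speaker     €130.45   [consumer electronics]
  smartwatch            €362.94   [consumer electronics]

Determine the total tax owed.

Snow pants €62.06: clothing → 6.25% → €3.88
Dresser €413.23: home furniture → 5.75% + 1.5% surcharge = 7.25% → €29.96
Coat rack €38.97: home furniture → 5.75% → €2.24
USB-C hub €62.07: consumer electronics → 8.75% → €5.43
Wall clock €42.14: other taxable items → 7.25% → €3.06
Laptop €1559.63: consumer electronics → 8.75% + 1.5% surcharge = 10.25% → €159.86
Bluetooth speaker €130.45: consumer electronics → 8.75% → €11.41
Smartwatch €362.94: consumer electronics → 8.75% + 1.5% surcharge = 10.25% → €37.20
Total tax = €3.88 + €29.96 + €2.24 + €5.43 + €3.06 + €159.86 + €11.41 + €37.20 = €253.04

€253.04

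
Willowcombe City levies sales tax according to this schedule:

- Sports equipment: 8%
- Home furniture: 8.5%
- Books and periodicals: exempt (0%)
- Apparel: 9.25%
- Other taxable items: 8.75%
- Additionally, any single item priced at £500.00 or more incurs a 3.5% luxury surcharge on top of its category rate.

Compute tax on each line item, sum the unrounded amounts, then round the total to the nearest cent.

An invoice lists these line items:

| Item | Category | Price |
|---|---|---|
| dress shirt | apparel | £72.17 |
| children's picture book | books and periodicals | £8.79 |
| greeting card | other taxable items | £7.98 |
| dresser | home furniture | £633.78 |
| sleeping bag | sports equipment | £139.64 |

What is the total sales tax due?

£94.60

Dress shirt £72.17: apparel → 9.25% → £6.675725
Children's picture book £8.79: books and periodicals → 0% → £0.00
Greeting card £7.98: other taxable items → 8.75% → £0.69825
Dresser £633.78: home furniture → 8.5% + 3.5% surcharge = 12% → £76.0536
Sleeping bag £139.64: sports equipment → 8% → £11.1712
Unrounded tax sum = £94.598775 → £94.60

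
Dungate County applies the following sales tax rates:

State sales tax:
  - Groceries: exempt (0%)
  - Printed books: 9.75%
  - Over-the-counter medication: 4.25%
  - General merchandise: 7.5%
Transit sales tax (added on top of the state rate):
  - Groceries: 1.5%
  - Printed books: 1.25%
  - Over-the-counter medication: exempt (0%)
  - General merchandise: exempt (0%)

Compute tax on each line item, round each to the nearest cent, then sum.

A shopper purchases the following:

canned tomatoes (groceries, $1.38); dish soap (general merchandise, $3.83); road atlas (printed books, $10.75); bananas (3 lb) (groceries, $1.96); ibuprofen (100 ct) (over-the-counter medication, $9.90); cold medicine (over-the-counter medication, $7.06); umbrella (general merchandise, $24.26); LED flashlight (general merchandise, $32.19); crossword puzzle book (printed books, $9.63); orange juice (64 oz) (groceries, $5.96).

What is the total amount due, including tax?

Canned tomatoes $1.38: groceries → 0% + 1.5% transit = 1.5% → $0.02
Dish soap $3.83: general merchandise → 7.5% + 0% transit = 7.5% → $0.29
Road atlas $10.75: printed books → 9.75% + 1.25% transit = 11% → $1.18
Bananas (3 lb) $1.96: groceries → 0% + 1.5% transit = 1.5% → $0.03
Ibuprofen (100 ct) $9.90: over-the-counter medication → 4.25% + 0% transit = 4.25% → $0.42
Cold medicine $7.06: over-the-counter medication → 4.25% + 0% transit = 4.25% → $0.30
Umbrella $24.26: general merchandise → 7.5% + 0% transit = 7.5% → $1.82
LED flashlight $32.19: general merchandise → 7.5% + 0% transit = 7.5% → $2.41
Crossword puzzle book $9.63: printed books → 9.75% + 1.25% transit = 11% → $1.06
Orange juice (64 oz) $5.96: groceries → 0% + 1.5% transit = 1.5% → $0.09
Subtotal = $106.92; tax = $7.62; total due = $114.54

$114.54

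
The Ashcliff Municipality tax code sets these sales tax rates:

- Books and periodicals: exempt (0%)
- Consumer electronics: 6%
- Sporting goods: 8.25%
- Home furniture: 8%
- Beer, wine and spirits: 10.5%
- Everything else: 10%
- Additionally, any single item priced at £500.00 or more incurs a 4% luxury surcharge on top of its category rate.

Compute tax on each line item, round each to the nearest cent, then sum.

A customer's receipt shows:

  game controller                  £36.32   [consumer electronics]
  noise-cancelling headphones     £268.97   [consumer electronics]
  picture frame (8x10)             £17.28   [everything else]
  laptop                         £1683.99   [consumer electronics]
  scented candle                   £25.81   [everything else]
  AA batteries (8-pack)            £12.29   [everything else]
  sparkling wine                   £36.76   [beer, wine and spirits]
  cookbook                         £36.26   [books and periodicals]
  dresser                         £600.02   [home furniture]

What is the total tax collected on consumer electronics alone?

Game controller £36.32: consumer electronics → 6% → £2.18
Noise-cancelling headphones £268.97: consumer electronics → 6% → £16.14
Laptop £1683.99: consumer electronics → 6% + 4% surcharge = 10% → £168.40
Tax on consumer electronics = £2.18 + £16.14 + £168.40 = £186.72

£186.72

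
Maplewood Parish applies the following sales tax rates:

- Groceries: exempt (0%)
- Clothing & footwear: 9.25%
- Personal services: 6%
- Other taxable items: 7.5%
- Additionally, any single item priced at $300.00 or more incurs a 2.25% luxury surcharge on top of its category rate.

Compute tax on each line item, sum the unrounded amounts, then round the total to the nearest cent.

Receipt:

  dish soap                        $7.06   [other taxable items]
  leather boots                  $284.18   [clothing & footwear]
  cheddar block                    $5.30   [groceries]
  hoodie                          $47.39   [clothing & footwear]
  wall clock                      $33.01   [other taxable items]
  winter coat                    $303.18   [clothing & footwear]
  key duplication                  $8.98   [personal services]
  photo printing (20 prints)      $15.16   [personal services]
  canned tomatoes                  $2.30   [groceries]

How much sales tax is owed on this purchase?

$69.99

Dish soap $7.06: other taxable items → 7.5% → $0.5295
Leather boots $284.18: clothing & footwear → 9.25% → $26.28665
Cheddar block $5.30: groceries → 0% → $0.00
Hoodie $47.39: clothing & footwear → 9.25% → $4.383575
Wall clock $33.01: other taxable items → 7.5% → $2.47575
Winter coat $303.18: clothing & footwear → 9.25% + 2.25% surcharge = 11.5% → $34.8657
Key duplication $8.98: personal services → 6% → $0.5388
Photo printing (20 prints) $15.16: personal services → 6% → $0.9096
Canned tomatoes $2.30: groceries → 0% → $0.00
Unrounded tax sum = $69.989575 → $69.99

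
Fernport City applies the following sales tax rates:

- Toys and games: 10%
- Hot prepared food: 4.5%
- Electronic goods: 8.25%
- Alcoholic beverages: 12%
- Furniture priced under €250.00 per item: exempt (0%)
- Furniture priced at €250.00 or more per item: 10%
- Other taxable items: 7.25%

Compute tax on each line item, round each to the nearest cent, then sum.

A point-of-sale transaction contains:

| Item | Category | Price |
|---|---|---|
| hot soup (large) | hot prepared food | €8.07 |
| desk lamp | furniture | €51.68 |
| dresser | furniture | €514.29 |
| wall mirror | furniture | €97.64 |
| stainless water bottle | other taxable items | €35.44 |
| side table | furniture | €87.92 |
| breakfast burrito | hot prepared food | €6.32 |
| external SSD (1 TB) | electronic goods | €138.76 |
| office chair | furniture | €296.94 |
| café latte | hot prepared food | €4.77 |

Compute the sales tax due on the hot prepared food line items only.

€0.85

Hot soup (large) €8.07: hot prepared food → 4.5% → €0.36
Breakfast burrito €6.32: hot prepared food → 4.5% → €0.28
Café latte €4.77: hot prepared food → 4.5% → €0.21
Tax on hot prepared food = €0.36 + €0.28 + €0.21 = €0.85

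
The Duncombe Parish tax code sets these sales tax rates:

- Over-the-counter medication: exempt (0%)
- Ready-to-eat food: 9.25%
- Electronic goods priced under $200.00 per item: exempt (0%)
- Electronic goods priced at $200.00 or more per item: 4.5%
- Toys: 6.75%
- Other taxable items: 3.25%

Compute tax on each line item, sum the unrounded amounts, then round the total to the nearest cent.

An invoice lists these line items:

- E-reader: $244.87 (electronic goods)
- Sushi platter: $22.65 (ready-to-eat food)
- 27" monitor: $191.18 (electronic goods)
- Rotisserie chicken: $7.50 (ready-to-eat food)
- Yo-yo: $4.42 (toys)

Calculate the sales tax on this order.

E-reader $244.87: electronic goods, $200.00 or more → 4.5% → $11.01915
Sushi platter $22.65: ready-to-eat food → 9.25% → $2.095125
27" monitor $191.18: electronic goods, under $200.00 → 0% → $0.00
Rotisserie chicken $7.50: ready-to-eat food → 9.25% → $0.69375
Yo-yo $4.42: toys → 6.75% → $0.29835
Unrounded tax sum = $14.106375 → $14.11

$14.11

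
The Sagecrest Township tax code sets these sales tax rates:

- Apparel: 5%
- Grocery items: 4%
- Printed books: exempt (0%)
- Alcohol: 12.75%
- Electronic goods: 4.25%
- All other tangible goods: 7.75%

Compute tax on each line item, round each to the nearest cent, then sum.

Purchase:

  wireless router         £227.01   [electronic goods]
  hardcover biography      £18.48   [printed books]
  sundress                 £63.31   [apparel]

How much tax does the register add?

£12.82

Wireless router £227.01: electronic goods → 4.25% → £9.65
Hardcover biography £18.48: printed books → 0% → £0.00
Sundress £63.31: apparel → 5% → £3.17
Total tax = £9.65 + £3.17 = £12.82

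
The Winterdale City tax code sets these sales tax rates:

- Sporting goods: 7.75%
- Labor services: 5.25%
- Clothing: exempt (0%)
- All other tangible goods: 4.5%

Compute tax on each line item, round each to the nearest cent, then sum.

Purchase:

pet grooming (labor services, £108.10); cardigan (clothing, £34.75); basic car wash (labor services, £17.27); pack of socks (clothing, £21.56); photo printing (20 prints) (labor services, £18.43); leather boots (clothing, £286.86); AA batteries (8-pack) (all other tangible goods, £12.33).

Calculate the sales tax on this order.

Pet grooming £108.10: labor services → 5.25% → £5.68
Cardigan £34.75: clothing → 0% → £0.00
Basic car wash £17.27: labor services → 5.25% → £0.91
Pack of socks £21.56: clothing → 0% → £0.00
Photo printing (20 prints) £18.43: labor services → 5.25% → £0.97
Leather boots £286.86: clothing → 0% → £0.00
AA batteries (8-pack) £12.33: all other tangible goods → 4.5% → £0.55
Total tax = £5.68 + £0.91 + £0.97 + £0.55 = £8.11

£8.11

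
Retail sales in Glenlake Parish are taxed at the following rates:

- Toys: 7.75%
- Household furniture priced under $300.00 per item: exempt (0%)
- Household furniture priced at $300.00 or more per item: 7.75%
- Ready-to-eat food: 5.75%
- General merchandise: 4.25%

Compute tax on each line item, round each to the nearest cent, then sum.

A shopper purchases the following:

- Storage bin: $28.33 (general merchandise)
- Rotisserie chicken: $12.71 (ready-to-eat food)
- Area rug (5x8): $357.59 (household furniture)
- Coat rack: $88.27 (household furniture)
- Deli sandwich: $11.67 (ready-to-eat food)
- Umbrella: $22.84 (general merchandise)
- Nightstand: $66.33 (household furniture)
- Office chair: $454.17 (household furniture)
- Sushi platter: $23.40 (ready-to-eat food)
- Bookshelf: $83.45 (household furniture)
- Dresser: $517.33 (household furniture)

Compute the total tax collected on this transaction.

Storage bin $28.33: general merchandise → 4.25% → $1.20
Rotisserie chicken $12.71: ready-to-eat food → 5.75% → $0.73
Area rug (5x8) $357.59: household furniture, $300.00 or more → 7.75% → $27.71
Coat rack $88.27: household furniture, under $300.00 → 0% → $0.00
Deli sandwich $11.67: ready-to-eat food → 5.75% → $0.67
Umbrella $22.84: general merchandise → 4.25% → $0.97
Nightstand $66.33: household furniture, under $300.00 → 0% → $0.00
Office chair $454.17: household furniture, $300.00 or more → 7.75% → $35.20
Sushi platter $23.40: ready-to-eat food → 5.75% → $1.35
Bookshelf $83.45: household furniture, under $300.00 → 0% → $0.00
Dresser $517.33: household furniture, $300.00 or more → 7.75% → $40.09
Total tax = $1.20 + $0.73 + $27.71 + $0.67 + $0.97 + $35.20 + $1.35 + $40.09 = $107.92

$107.92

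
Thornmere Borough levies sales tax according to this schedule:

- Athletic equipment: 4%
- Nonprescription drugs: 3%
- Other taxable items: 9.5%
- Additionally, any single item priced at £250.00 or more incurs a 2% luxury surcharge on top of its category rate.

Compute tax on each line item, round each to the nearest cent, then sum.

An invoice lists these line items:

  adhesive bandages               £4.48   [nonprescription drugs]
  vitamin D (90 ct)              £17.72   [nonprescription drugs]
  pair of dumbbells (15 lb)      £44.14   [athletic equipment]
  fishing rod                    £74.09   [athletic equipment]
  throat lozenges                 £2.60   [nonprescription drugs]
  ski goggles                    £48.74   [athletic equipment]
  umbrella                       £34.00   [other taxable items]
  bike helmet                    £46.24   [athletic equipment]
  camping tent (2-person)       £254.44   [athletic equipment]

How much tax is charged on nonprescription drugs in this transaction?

£0.74

Adhesive bandages £4.48: nonprescription drugs → 3% → £0.13
Vitamin D (90 ct) £17.72: nonprescription drugs → 3% → £0.53
Throat lozenges £2.60: nonprescription drugs → 3% → £0.08
Tax on nonprescription drugs = £0.13 + £0.53 + £0.08 = £0.74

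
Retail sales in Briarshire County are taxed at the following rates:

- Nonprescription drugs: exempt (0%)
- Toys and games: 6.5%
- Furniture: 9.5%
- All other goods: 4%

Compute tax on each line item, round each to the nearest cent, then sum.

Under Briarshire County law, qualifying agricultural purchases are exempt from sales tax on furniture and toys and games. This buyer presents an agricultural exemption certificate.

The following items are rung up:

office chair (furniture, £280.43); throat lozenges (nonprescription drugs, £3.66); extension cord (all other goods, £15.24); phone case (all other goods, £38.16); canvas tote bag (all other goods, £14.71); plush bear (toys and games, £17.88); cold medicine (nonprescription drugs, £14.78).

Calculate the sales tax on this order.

£2.73

Office chair £280.43: furniture, buyer-exempt → 0% → £0.00
Throat lozenges £3.66: nonprescription drugs → 0% → £0.00
Extension cord £15.24: all other goods → 4% → £0.61
Phone case £38.16: all other goods → 4% → £1.53
Canvas tote bag £14.71: all other goods → 4% → £0.59
Plush bear £17.88: toys and games, buyer-exempt → 0% → £0.00
Cold medicine £14.78: nonprescription drugs → 0% → £0.00
Total tax = £0.61 + £1.53 + £0.59 = £2.73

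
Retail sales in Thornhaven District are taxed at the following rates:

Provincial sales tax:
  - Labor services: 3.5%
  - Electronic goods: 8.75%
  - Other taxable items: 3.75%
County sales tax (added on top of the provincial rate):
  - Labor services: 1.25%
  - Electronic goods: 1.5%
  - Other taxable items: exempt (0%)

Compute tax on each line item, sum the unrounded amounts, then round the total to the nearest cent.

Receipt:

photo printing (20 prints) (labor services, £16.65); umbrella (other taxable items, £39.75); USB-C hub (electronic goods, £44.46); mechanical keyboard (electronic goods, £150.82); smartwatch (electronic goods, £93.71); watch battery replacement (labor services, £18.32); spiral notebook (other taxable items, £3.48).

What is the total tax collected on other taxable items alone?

£1.62

Umbrella £39.75: other taxable items → 3.75% + 0% county = 3.75% → £1.490625
Spiral notebook £3.48: other taxable items → 3.75% + 0% county = 3.75% → £0.1305
Tax on other taxable items: unrounded sum = £1.621125 → £1.62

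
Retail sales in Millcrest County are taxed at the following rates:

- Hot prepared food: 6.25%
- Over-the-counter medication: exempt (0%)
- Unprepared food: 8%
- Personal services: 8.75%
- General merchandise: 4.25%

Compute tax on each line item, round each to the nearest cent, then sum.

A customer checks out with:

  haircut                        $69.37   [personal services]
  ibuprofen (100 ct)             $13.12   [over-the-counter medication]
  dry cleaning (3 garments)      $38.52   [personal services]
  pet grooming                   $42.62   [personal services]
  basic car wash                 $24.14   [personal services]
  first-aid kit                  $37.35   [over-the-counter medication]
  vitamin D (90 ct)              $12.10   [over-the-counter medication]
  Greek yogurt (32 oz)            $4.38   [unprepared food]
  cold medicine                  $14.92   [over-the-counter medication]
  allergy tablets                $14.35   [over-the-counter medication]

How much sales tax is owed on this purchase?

$15.63

Haircut $69.37: personal services → 8.75% → $6.07
Ibuprofen (100 ct) $13.12: over-the-counter medication → 0% → $0.00
Dry cleaning (3 garments) $38.52: personal services → 8.75% → $3.37
Pet grooming $42.62: personal services → 8.75% → $3.73
Basic car wash $24.14: personal services → 8.75% → $2.11
First-aid kit $37.35: over-the-counter medication → 0% → $0.00
Vitamin D (90 ct) $12.10: over-the-counter medication → 0% → $0.00
Greek yogurt (32 oz) $4.38: unprepared food → 8% → $0.35
Cold medicine $14.92: over-the-counter medication → 0% → $0.00
Allergy tablets $14.35: over-the-counter medication → 0% → $0.00
Total tax = $6.07 + $3.37 + $3.73 + $2.11 + $0.35 = $15.63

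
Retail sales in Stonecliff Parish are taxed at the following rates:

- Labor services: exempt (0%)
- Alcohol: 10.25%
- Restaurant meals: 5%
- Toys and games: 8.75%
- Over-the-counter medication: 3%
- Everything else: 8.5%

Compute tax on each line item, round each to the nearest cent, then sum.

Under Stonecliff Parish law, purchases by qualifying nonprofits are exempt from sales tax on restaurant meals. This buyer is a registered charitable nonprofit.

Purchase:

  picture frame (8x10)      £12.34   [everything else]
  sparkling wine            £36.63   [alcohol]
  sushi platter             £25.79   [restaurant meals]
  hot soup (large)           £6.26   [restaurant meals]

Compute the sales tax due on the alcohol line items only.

£3.75

Sparkling wine £36.63: alcohol → 10.25% → £3.75
Tax on alcohol = £3.75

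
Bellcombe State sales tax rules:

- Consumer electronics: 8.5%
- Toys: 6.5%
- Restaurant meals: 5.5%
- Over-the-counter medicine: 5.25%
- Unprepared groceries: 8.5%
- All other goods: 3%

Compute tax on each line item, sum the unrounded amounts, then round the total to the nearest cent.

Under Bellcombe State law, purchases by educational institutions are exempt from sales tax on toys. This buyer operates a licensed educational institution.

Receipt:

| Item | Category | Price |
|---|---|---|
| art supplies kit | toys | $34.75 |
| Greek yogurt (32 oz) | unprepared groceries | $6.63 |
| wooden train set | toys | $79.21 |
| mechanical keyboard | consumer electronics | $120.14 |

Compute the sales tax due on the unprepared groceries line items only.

Greek yogurt (32 oz) $6.63: unprepared groceries → 8.5% → $0.56355
Tax on unprepared groceries: unrounded sum = $0.56355 → $0.56

$0.56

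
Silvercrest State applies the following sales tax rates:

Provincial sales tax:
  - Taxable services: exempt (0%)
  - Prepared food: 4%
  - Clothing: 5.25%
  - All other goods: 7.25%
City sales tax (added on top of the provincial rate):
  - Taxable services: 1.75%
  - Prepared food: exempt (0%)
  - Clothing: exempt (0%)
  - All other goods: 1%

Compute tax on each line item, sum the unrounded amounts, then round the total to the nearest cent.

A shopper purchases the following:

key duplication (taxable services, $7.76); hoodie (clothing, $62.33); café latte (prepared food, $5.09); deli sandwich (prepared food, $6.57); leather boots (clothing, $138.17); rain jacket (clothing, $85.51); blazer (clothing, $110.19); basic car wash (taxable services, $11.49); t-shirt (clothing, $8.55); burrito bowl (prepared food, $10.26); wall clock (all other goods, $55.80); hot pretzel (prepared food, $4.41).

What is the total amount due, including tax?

$533.37

Key duplication $7.76: taxable services → 0% + 1.75% city = 1.75% → $0.1358
Hoodie $62.33: clothing → 5.25% + 0% city = 5.25% → $3.272325
Café latte $5.09: prepared food → 4% + 0% city = 4% → $0.2036
Deli sandwich $6.57: prepared food → 4% + 0% city = 4% → $0.2628
Leather boots $138.17: clothing → 5.25% + 0% city = 5.25% → $7.253925
Rain jacket $85.51: clothing → 5.25% + 0% city = 5.25% → $4.489275
Blazer $110.19: clothing → 5.25% + 0% city = 5.25% → $5.784975
Basic car wash $11.49: taxable services → 0% + 1.75% city = 1.75% → $0.201075
T-shirt $8.55: clothing → 5.25% + 0% city = 5.25% → $0.448875
Burrito bowl $10.26: prepared food → 4% + 0% city = 4% → $0.4104
Wall clock $55.80: all other goods → 7.25% + 1% city = 8.25% → $4.6035
Hot pretzel $4.41: prepared food → 4% + 0% city = 4% → $0.1764
Subtotal = $506.13; unrounded tax = $27.24295 → $27.24; total due = $533.37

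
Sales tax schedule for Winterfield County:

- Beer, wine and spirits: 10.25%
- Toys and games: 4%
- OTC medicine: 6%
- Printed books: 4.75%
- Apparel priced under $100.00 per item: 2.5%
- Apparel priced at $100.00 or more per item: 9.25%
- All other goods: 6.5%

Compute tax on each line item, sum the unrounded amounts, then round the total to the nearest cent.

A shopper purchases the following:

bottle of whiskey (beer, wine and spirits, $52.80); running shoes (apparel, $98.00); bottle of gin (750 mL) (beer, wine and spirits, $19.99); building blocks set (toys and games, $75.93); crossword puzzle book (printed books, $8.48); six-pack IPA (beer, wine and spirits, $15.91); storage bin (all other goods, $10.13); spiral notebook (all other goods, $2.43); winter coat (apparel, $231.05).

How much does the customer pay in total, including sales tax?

$551.89

Bottle of whiskey $52.80: beer, wine and spirits → 10.25% → $5.412
Running shoes $98.00: apparel, under $100.00 → 2.5% → $2.45
Bottle of gin (750 mL) $19.99: beer, wine and spirits → 10.25% → $2.048975
Building blocks set $75.93: toys and games → 4% → $3.0372
Crossword puzzle book $8.48: printed books → 4.75% → $0.4028
Six-pack IPA $15.91: beer, wine and spirits → 10.25% → $1.630775
Storage bin $10.13: all other goods → 6.5% → $0.65845
Spiral notebook $2.43: all other goods → 6.5% → $0.15795
Winter coat $231.05: apparel, $100.00 or more → 9.25% → $21.372125
Subtotal = $514.72; unrounded tax = $37.170275 → $37.17; total due = $551.89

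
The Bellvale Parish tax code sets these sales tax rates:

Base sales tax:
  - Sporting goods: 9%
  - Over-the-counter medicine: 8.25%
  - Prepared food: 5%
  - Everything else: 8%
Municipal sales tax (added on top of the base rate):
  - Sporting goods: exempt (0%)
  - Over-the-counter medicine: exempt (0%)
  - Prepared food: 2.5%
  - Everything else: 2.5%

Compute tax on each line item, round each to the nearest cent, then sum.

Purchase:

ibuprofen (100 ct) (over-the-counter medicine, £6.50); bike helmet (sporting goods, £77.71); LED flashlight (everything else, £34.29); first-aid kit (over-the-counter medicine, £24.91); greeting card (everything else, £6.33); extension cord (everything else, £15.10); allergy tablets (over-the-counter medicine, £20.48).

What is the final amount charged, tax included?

Ibuprofen (100 ct) £6.50: over-the-counter medicine → 8.25% + 0% municipal = 8.25% → £0.54
Bike helmet £77.71: sporting goods → 9% + 0% municipal = 9% → £6.99
LED flashlight £34.29: everything else → 8% + 2.5% municipal = 10.5% → £3.60
First-aid kit £24.91: over-the-counter medicine → 8.25% + 0% municipal = 8.25% → £2.06
Greeting card £6.33: everything else → 8% + 2.5% municipal = 10.5% → £0.66
Extension cord £15.10: everything else → 8% + 2.5% municipal = 10.5% → £1.59
Allergy tablets £20.48: over-the-counter medicine → 8.25% + 0% municipal = 8.25% → £1.69
Subtotal = £185.32; tax = £17.13; total due = £202.45

£202.45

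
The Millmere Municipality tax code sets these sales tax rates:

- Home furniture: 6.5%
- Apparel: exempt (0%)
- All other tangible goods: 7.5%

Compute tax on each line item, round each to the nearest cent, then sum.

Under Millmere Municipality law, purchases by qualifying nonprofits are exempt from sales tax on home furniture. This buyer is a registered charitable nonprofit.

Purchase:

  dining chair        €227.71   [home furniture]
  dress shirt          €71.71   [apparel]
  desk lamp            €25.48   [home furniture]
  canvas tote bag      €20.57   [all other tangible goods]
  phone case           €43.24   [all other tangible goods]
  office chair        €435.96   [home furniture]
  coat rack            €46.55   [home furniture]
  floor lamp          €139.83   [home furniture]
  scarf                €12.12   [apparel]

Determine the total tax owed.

€4.78

Dining chair €227.71: home furniture, buyer-exempt → 0% → €0.00
Dress shirt €71.71: apparel → 0% → €0.00
Desk lamp €25.48: home furniture, buyer-exempt → 0% → €0.00
Canvas tote bag €20.57: all other tangible goods → 7.5% → €1.54
Phone case €43.24: all other tangible goods → 7.5% → €3.24
Office chair €435.96: home furniture, buyer-exempt → 0% → €0.00
Coat rack €46.55: home furniture, buyer-exempt → 0% → €0.00
Floor lamp €139.83: home furniture, buyer-exempt → 0% → €0.00
Scarf €12.12: apparel → 0% → €0.00
Total tax = €1.54 + €3.24 = €4.78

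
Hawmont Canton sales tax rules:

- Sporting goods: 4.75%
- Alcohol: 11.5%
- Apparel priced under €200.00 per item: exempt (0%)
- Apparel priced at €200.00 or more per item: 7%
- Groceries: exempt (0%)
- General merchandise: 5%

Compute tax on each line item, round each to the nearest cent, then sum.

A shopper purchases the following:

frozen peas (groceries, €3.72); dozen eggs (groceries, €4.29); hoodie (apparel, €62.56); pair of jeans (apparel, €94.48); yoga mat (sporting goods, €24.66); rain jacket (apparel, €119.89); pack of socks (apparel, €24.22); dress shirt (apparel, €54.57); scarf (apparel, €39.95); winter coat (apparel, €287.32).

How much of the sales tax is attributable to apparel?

€20.11

Hoodie €62.56: apparel, under €200.00 → 0% → €0.00
Pair of jeans €94.48: apparel, under €200.00 → 0% → €0.00
Rain jacket €119.89: apparel, under €200.00 → 0% → €0.00
Pack of socks €24.22: apparel, under €200.00 → 0% → €0.00
Dress shirt €54.57: apparel, under €200.00 → 0% → €0.00
Scarf €39.95: apparel, under €200.00 → 0% → €0.00
Winter coat €287.32: apparel, €200.00 or more → 7% → €20.11
Tax on apparel = €0.00 + €0.00 + €0.00 + €0.00 + €0.00 + €0.00 + €20.11 = €20.11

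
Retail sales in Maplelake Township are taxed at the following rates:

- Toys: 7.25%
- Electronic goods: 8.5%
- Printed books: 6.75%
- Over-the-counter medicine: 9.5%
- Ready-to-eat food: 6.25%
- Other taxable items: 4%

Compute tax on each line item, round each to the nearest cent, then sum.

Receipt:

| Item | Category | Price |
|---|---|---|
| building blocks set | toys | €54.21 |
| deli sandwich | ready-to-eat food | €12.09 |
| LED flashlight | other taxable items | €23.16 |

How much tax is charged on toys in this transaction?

Building blocks set €54.21: toys → 7.25% → €3.93
Tax on toys = €3.93

€3.93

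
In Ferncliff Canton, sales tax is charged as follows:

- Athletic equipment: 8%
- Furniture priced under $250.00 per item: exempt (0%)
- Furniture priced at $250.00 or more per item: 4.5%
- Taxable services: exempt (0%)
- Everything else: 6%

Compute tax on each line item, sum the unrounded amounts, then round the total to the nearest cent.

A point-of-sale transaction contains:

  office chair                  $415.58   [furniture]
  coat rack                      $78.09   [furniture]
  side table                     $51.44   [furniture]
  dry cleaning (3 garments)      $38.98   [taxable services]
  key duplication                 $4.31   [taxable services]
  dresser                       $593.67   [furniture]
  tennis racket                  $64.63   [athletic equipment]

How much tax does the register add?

Office chair $415.58: furniture, $250.00 or more → 4.5% → $18.7011
Coat rack $78.09: furniture, under $250.00 → 0% → $0.00
Side table $51.44: furniture, under $250.00 → 0% → $0.00
Dry cleaning (3 garments) $38.98: taxable services → 0% → $0.00
Key duplication $4.31: taxable services → 0% → $0.00
Dresser $593.67: furniture, $250.00 or more → 4.5% → $26.71515
Tennis racket $64.63: athletic equipment → 8% → $5.1704
Unrounded tax sum = $50.58665 → $50.59

$50.59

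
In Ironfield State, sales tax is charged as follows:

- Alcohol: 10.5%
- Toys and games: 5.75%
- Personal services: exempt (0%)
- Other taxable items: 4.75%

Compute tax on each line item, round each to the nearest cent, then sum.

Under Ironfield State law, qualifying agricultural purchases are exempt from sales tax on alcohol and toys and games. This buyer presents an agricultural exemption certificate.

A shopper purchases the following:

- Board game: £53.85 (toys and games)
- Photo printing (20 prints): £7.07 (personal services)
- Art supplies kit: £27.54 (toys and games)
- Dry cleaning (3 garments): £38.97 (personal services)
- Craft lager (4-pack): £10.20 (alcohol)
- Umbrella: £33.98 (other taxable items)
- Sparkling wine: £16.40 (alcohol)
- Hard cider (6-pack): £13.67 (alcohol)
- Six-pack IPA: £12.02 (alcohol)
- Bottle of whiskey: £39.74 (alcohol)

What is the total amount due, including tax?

Board game £53.85: toys and games, buyer-exempt → 0% → £0.00
Photo printing (20 prints) £7.07: personal services → 0% → £0.00
Art supplies kit £27.54: toys and games, buyer-exempt → 0% → £0.00
Dry cleaning (3 garments) £38.97: personal services → 0% → £0.00
Craft lager (4-pack) £10.20: alcohol, buyer-exempt → 0% → £0.00
Umbrella £33.98: other taxable items → 4.75% → £1.61
Sparkling wine £16.40: alcohol, buyer-exempt → 0% → £0.00
Hard cider (6-pack) £13.67: alcohol, buyer-exempt → 0% → £0.00
Six-pack IPA £12.02: alcohol, buyer-exempt → 0% → £0.00
Bottle of whiskey £39.74: alcohol, buyer-exempt → 0% → £0.00
Subtotal = £253.44; tax = £1.61; total due = £255.05

£255.05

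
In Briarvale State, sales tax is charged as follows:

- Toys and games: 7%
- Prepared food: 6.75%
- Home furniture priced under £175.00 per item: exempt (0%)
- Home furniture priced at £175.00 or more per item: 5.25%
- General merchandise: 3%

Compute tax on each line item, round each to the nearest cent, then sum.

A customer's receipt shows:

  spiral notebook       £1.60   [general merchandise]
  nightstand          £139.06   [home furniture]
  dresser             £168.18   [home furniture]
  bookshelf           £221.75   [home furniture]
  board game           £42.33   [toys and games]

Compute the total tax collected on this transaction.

£14.65

Spiral notebook £1.60: general merchandise → 3% → £0.05
Nightstand £139.06: home furniture, under £175.00 → 0% → £0.00
Dresser £168.18: home furniture, under £175.00 → 0% → £0.00
Bookshelf £221.75: home furniture, £175.00 or more → 5.25% → £11.64
Board game £42.33: toys and games → 7% → £2.96
Total tax = £0.05 + £11.64 + £2.96 = £14.65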